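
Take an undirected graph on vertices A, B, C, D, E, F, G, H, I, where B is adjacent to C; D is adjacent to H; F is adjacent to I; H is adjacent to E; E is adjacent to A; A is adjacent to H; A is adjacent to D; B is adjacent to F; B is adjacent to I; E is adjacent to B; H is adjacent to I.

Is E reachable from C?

Yes

Explore from C.
Distance 1: reach B.
Distance 2: reach E, F, I.
Found E.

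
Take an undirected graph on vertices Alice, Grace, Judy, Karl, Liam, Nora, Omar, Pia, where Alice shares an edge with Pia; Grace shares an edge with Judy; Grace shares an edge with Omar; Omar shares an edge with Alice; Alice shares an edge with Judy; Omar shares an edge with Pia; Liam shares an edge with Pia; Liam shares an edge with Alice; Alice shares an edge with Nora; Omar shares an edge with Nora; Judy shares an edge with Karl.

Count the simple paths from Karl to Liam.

Karl–Judy–Alice–Liam
Karl–Judy–Alice–Nora–Omar–Pia–Liam
Karl–Judy–Alice–Omar–Pia–Liam
Karl–Judy–Alice–Pia–Liam
Karl–Judy–Grace–Omar–Alice–Liam
Karl–Judy–Grace–Omar–Alice–Pia–Liam
Karl–Judy–Grace–Omar–Nora–Alice–Liam
Karl–Judy–Grace–Omar–Nora–Alice–Pia–Liam
Karl–Judy–Grace–Omar–Pia–Alice–Liam
Karl–Judy–Grace–Omar–Pia–Liam

10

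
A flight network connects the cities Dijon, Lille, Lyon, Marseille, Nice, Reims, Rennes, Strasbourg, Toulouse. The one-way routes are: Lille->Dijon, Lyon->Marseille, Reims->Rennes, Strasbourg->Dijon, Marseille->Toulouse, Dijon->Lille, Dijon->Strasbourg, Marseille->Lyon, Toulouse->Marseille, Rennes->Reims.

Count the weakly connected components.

4

From Dijon: component {Dijon, Lille, Strasbourg}.
From Lyon: component {Lyon, Marseille, Toulouse}.
From Nice: component {Nice}.
From Reims: component {Reims, Rennes}.
That's 4 components.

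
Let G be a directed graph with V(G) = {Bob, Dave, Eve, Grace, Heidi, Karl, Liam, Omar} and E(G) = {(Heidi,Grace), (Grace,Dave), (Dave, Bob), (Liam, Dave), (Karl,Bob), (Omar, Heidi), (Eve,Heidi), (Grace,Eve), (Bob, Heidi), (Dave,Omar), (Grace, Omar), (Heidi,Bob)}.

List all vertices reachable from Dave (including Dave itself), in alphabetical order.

Start at Dave.
Its neighbours: Bob, Omar.
Then their neighbours: Heidi.
Then next layer: Grace.
Then next layer: Eve.
Nothing further is reachable.

Bob, Dave, Eve, Grace, Heidi, Omar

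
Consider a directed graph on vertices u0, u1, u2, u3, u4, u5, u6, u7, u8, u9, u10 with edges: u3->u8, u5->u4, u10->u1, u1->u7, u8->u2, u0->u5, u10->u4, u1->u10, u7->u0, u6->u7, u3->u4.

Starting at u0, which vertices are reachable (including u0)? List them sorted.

u0, u4, u5

Start at u0.
Its neighbours: u5.
Then their neighbours: u4.
Nothing further is reachable.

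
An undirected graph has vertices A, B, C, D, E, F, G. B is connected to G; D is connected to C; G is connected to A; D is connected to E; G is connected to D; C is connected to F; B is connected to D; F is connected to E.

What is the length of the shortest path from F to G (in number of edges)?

3

Distance 0: F.
Distance 1: C, E.
Distance 2: D.
Distance 3: B, G — contains G.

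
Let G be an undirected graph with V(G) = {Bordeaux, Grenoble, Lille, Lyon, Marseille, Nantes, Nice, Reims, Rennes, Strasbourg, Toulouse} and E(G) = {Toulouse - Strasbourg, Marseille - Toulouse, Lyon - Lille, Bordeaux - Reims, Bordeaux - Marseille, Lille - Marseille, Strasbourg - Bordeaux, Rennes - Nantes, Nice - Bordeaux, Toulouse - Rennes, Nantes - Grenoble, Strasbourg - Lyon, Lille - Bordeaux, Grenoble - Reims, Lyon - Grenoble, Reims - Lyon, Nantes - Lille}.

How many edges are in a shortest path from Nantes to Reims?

Distance 0: Nantes.
Distance 1: Grenoble, Lille, Rennes.
Distance 2: Bordeaux, Lyon, Marseille, Reims, Toulouse — contains Reims.

2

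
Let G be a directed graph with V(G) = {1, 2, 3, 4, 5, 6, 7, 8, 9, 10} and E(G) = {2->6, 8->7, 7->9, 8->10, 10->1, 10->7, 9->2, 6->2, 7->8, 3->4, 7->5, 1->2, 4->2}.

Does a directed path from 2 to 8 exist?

No

Explore from 2.
Distance 1: reach 6.
The search from 2 is exhausted; no directed path reaches 8.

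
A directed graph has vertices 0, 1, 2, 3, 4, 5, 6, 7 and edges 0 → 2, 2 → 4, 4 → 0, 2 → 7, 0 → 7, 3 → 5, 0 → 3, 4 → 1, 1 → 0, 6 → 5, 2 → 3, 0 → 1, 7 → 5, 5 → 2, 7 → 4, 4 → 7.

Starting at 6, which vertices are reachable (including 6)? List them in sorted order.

Start at 6.
Its neighbours: 5.
Then their neighbours: 2.
Then next layer: 3, 4, 7.
Then next layer: 0, 1.
Every vertex is now reached.

0, 1, 2, 3, 4, 5, 6, 7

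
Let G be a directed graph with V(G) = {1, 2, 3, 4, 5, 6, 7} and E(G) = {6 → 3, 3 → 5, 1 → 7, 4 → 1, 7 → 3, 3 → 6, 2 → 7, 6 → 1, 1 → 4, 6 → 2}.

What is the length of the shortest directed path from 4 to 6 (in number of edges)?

Distance 0: 4.
Distance 1: 1.
Distance 2: 7.
Distance 3: 3.
Distance 4: 5, 6 — contains 6.

4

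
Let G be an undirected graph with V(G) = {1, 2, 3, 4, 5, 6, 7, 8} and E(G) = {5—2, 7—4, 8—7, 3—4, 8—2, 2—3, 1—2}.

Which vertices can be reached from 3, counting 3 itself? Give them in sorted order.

Start at 3.
Its neighbours: 2, 4.
Then their neighbours: 1, 5, 7, 8.
Nothing further is reachable.

1, 2, 3, 4, 5, 7, 8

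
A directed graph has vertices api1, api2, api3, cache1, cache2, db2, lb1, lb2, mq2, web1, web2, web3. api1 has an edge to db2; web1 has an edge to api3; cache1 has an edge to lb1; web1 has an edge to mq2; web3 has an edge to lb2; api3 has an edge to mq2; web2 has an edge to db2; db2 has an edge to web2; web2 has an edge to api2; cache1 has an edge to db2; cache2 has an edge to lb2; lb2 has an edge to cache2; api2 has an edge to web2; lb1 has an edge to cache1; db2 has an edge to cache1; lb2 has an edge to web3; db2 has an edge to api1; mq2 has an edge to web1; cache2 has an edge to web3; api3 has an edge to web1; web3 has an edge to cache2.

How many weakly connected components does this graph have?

From api1: component {api1, api2, cache1, db2, lb1, web2}.
From api3: component {api3, mq2, web1}.
From cache2: component {cache2, lb2, web3}.
That's 3 components.

3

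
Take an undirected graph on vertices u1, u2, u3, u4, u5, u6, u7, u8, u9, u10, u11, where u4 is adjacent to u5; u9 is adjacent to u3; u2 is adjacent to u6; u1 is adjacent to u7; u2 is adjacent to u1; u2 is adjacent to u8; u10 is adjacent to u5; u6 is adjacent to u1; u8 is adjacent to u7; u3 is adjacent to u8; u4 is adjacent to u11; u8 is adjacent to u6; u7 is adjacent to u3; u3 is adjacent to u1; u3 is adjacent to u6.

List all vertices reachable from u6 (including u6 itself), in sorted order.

Start at u6.
Its neighbours: u1, u2, u3, u8.
Then their neighbours: u7, u9.
Nothing further is reachable.

u1, u2, u3, u6, u7, u8, u9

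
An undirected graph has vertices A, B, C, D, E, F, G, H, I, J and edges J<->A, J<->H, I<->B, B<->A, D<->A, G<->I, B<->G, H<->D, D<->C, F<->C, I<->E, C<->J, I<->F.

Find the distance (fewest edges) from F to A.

3

Distance 0: F.
Distance 1: C, I.
Distance 2: B, D, E, G, J.
Distance 3: A, H — contains A.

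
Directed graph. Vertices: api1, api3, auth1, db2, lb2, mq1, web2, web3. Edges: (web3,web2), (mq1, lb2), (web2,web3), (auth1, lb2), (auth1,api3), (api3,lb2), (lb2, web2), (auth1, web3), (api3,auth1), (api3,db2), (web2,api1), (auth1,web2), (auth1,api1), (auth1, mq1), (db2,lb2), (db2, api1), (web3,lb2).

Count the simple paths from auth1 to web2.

7

auth1→api3→db2→lb2→web2
auth1→api3→lb2→web2
auth1→lb2→web2
auth1→mq1→lb2→web2
auth1→web2
auth1→web3→lb2→web2
auth1→web3→web2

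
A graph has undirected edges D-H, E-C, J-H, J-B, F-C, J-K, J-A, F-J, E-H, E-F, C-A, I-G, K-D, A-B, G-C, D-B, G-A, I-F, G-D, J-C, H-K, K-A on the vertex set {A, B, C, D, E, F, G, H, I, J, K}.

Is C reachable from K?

Yes

Explore from K.
Distance 1: reach A, D, H, J.
Distance 2: reach B, C, E, F, G.
Found C.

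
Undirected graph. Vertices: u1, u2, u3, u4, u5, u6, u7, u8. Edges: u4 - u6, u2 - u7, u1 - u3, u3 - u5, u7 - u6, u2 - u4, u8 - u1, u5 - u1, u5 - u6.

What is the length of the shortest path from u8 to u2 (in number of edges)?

Distance 0: u8.
Distance 1: u1.
Distance 2: u3, u5.
Distance 3: u6.
Distance 4: u4, u7.
Distance 5: u2 — contains u2.

5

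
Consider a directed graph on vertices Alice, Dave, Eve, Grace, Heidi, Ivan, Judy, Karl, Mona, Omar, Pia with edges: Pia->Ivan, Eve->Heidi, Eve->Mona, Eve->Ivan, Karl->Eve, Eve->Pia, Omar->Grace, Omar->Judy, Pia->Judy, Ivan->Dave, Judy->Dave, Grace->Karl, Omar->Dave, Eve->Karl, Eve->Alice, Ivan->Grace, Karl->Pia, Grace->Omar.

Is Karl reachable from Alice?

No

Alice has no outgoing edges, so nothing is reachable from it.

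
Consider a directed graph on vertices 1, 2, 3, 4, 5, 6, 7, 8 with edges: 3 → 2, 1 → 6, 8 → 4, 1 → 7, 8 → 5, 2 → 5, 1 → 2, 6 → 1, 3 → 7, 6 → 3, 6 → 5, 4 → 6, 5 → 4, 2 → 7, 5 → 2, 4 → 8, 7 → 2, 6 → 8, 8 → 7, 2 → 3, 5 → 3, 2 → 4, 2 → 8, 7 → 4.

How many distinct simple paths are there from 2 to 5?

2→3→7→4→6→5
2→3→7→4→6→8→5
2→3→7→4→8→5
2→4→6→5
2→4→6→8→5
2→4→8→5
2→5
2→7→4→6→5
2→7→4→6→8→5
2→7→4→8→5
2→8→4→6→5
2→8→5
2→8→7→4→6→5

13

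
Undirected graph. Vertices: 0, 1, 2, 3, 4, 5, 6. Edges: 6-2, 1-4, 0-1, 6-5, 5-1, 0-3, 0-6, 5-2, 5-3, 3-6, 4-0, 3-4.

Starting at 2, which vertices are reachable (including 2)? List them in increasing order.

0, 1, 2, 3, 4, 5, 6

Start at 2.
Its neighbours: 5, 6.
Then their neighbours: 0, 1, 3.
Then next layer: 4.
Every vertex is now reached.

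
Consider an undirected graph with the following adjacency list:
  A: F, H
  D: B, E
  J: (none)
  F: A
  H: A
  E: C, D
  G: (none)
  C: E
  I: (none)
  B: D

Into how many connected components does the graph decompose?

5

From A: component {A, F, H}.
From B: component {B, C, D, E}.
From G: component {G}.
From I: component {I}.
From J: component {J}.
That's 5 components.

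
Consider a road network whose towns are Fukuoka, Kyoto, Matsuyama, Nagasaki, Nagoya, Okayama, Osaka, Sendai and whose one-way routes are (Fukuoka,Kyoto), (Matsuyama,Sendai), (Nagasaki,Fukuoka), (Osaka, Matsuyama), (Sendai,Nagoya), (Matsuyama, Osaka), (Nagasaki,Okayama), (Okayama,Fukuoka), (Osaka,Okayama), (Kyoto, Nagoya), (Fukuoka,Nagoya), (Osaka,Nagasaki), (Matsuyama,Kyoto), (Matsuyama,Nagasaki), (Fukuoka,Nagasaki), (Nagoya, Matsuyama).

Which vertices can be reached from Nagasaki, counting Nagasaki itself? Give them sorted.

Fukuoka, Kyoto, Matsuyama, Nagasaki, Nagoya, Okayama, Osaka, Sendai

Start at Nagasaki.
Its neighbours: Fukuoka, Okayama.
Then their neighbours: Kyoto, Nagoya.
Then next layer: Matsuyama.
Then next layer: Osaka, Sendai.
Every vertex is now reached.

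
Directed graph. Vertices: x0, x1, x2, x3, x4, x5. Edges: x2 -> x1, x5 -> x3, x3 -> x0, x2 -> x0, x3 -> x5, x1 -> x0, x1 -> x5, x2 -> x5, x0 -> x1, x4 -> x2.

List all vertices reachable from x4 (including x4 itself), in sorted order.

Start at x4.
Its neighbours: x2.
Then their neighbours: x0, x1, x5.
Then next layer: x3.
Every vertex is now reached.

x0, x1, x2, x3, x4, x5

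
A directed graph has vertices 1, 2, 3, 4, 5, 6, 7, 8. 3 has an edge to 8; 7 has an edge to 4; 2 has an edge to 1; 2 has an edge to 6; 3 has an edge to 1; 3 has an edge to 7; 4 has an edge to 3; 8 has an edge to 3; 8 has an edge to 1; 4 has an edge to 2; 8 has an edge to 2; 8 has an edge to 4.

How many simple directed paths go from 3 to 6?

3

3→7→4→2→6
3→8→2→6
3→8→4→2→6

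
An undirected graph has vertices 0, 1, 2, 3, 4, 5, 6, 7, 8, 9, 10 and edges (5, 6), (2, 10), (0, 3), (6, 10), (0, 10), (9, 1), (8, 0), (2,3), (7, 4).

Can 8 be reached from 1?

No

Explore from 1.
Distance 1: reach 9.
The search is exhausted without reaching 8; it lies in a different component.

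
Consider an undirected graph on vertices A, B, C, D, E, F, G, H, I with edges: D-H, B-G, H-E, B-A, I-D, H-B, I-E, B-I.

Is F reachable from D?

Explore from D.
Distance 1: reach H, I.
Distance 2: reach B, E.
Distance 3: reach A, G.
The search is exhausted without reaching F; it lies in a different component.

No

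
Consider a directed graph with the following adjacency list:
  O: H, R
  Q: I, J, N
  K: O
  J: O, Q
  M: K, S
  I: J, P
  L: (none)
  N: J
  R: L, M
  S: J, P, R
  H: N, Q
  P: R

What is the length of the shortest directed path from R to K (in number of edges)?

Distance 0: R.
Distance 1: L, M.
Distance 2: K, S — contains K.

2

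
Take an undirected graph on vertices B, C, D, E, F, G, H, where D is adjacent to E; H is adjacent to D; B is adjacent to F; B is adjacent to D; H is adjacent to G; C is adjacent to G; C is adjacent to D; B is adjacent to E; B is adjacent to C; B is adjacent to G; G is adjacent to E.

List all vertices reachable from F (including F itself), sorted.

B, C, D, E, F, G, H

Start at F.
Its neighbours: B.
Then their neighbours: C, D, E, G.
Then next layer: H.
Every vertex is now reached.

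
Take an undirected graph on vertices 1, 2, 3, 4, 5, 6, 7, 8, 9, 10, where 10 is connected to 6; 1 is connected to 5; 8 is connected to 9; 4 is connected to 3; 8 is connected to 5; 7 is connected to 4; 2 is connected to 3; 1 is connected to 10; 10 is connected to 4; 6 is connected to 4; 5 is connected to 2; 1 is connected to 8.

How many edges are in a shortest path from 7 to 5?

Distance 0: 7.
Distance 1: 4.
Distance 2: 3, 6, 10.
Distance 3: 1, 2.
Distance 4: 5, 8 — contains 5.

4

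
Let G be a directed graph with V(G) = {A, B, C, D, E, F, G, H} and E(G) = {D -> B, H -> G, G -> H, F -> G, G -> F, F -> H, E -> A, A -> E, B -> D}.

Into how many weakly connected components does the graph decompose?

From A: component {A, E}.
From B: component {B, D}.
From C: component {C}.
From F: component {F, G, H}.
That's 4 components.

4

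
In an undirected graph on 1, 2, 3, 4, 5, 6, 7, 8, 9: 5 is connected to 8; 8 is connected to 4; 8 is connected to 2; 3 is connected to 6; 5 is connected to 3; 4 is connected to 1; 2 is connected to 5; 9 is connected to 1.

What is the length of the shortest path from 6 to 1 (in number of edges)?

Distance 0: 6.
Distance 1: 3.
Distance 2: 5.
Distance 3: 2, 8.
Distance 4: 4.
Distance 5: 1 — contains 1.

5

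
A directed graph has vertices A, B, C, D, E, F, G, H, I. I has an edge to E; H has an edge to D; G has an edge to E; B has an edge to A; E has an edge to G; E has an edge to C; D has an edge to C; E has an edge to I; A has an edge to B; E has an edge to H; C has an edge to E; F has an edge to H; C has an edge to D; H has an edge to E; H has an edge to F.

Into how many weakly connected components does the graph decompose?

2

From A: component {A, B}.
From C: component {C, D, E, F, G, H, I}.
That's 2 components.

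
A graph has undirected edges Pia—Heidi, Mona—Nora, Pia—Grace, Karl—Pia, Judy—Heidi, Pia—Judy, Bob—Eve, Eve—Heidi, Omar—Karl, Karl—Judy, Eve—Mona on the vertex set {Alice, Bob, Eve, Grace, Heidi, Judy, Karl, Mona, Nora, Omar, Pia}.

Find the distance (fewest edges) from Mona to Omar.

Distance 0: Mona.
Distance 1: Eve, Nora.
Distance 2: Bob, Heidi.
Distance 3: Judy, Pia.
Distance 4: Grace, Karl.
Distance 5: Omar — contains Omar.

5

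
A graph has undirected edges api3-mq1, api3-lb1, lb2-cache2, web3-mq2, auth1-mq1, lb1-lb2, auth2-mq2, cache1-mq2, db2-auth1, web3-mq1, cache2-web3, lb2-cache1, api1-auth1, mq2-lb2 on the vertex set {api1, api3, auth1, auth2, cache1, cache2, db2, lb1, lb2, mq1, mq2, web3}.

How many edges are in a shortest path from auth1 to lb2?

4

Distance 0: auth1.
Distance 1: api1, db2, mq1.
Distance 2: api3, web3.
Distance 3: cache2, lb1, mq2.
Distance 4: auth2, cache1, lb2 — contains lb2.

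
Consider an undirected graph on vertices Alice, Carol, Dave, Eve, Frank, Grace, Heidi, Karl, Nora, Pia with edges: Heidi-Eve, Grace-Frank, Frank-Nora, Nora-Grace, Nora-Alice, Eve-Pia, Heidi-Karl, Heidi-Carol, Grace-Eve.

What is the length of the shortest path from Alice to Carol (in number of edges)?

Distance 0: Alice.
Distance 1: Nora.
Distance 2: Frank, Grace.
Distance 3: Eve.
Distance 4: Heidi, Pia.
Distance 5: Carol, Karl — contains Carol.

5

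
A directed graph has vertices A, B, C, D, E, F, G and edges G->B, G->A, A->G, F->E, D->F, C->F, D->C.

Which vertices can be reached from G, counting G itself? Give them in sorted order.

A, B, G

Start at G.
Its neighbours: A, B.
Nothing further is reachable.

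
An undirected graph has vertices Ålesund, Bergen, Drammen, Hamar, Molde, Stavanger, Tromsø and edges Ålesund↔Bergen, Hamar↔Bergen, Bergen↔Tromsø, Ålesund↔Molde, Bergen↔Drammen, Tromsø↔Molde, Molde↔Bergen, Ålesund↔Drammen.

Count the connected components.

From Ålesund: component {Ålesund, Bergen, Drammen, Hamar, Molde, Tromsø}.
From Stavanger: component {Stavanger}.
That's 2 components.

2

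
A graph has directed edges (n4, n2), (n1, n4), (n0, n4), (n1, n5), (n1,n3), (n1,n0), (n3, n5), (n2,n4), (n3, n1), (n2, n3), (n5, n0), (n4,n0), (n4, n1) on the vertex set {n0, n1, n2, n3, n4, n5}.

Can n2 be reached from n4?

Explore from n4.
Distance 1: reach n0, n1, n2.
Found n2.

Yes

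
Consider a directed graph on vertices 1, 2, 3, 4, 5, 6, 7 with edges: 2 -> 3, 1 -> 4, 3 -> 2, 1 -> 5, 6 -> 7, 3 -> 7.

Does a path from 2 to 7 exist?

Yes

Explore from 2.
Distance 1: reach 3.
Distance 2: reach 7.
Found 7.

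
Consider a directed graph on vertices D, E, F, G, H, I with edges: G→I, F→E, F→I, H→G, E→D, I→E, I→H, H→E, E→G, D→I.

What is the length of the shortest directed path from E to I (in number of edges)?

Distance 0: E.
Distance 1: D, G.
Distance 2: I — contains I.

2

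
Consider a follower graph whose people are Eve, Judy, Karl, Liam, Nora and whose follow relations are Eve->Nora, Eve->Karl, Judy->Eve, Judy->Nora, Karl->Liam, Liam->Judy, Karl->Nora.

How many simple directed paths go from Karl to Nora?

Karl→Liam→Judy→Eve→Nora
Karl→Liam→Judy→Nora
Karl→Nora

3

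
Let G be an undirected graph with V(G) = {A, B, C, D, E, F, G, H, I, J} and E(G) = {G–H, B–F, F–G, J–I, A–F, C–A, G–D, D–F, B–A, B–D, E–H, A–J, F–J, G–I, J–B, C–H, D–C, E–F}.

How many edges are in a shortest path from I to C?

3

Distance 0: I.
Distance 1: G, J.
Distance 2: A, B, D, F, H.
Distance 3: C, E — contains C.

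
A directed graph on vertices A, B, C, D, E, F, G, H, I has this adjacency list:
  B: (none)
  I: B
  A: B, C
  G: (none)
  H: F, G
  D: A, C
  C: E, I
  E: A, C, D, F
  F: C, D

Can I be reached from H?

Yes

Explore from H.
Distance 1: reach F, G.
Distance 2: reach C, D.
Distance 3: reach A, E, I.
Found I.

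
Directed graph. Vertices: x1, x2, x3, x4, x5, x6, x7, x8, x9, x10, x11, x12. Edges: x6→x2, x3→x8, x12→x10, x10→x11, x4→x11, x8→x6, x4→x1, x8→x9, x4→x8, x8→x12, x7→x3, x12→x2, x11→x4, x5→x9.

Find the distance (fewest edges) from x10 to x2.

5

Distance 0: x10.
Distance 1: x11.
Distance 2: x4.
Distance 3: x1, x8.
Distance 4: x6, x9, x12.
Distance 5: x2 — contains x2.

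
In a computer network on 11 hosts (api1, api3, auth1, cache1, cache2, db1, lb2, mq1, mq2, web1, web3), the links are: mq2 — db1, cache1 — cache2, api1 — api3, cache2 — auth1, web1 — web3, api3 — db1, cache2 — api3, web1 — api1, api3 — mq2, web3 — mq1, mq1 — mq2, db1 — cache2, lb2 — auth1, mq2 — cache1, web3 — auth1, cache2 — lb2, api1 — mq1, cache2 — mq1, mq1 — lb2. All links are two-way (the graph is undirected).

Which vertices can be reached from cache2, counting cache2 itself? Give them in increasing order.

Start at cache2.
Its neighbours: api3, auth1, cache1, db1, lb2, mq1.
Then their neighbours: api1, mq2, web3.
Then next layer: web1.
Every vertex is now reached.

api1, api3, auth1, cache1, cache2, db1, lb2, mq1, mq2, web1, web3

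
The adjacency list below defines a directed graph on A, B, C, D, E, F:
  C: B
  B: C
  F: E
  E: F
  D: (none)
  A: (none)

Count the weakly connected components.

From A: component {A}.
From B: component {B, C}.
From D: component {D}.
From E: component {E, F}.
That's 4 components.

4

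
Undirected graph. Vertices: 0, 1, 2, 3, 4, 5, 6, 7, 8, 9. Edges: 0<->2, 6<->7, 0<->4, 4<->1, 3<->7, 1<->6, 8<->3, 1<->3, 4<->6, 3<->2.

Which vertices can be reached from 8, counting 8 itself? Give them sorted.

Start at 8.
Its neighbours: 3.
Then their neighbours: 1, 2, 7.
Then next layer: 0, 4, 6.
Nothing further is reachable.

0, 1, 2, 3, 4, 6, 7, 8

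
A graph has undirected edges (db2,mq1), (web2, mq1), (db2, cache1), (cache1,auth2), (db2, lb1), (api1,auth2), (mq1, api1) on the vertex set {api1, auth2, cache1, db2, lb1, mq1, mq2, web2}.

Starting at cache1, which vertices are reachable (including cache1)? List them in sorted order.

api1, auth2, cache1, db2, lb1, mq1, web2

Start at cache1.
Its neighbours: auth2, db2.
Then their neighbours: api1, lb1, mq1.
Then next layer: web2.
Nothing further is reachable.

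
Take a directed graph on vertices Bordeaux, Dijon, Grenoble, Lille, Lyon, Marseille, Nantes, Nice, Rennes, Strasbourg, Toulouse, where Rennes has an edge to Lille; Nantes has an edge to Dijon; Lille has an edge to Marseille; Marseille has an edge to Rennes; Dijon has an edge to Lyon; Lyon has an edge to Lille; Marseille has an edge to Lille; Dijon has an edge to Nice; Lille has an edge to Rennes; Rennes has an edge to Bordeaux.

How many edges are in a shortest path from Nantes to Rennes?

Distance 0: Nantes.
Distance 1: Dijon.
Distance 2: Lyon, Nice.
Distance 3: Lille.
Distance 4: Marseille, Rennes — contains Rennes.

4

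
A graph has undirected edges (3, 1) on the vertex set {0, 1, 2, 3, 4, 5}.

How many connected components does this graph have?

5

From 0: component {0}.
From 1: component {1, 3}.
From 2: component {2}.
From 4: component {4}.
From 5: component {5}.
That's 5 components.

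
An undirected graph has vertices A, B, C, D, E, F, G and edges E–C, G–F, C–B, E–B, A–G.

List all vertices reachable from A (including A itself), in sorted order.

A, F, G

Start at A.
Its neighbours: G.
Then their neighbours: F.
Nothing further is reachable.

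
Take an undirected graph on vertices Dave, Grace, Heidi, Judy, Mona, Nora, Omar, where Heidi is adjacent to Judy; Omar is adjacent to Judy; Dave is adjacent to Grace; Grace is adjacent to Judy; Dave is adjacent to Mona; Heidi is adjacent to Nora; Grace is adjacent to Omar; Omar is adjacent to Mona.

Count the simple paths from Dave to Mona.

Dave–Grace–Judy–Omar–Mona
Dave–Grace–Omar–Mona
Dave–Mona

3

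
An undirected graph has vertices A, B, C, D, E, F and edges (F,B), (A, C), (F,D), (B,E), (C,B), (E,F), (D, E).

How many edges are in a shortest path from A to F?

3

Distance 0: A.
Distance 1: C.
Distance 2: B.
Distance 3: E, F — contains F.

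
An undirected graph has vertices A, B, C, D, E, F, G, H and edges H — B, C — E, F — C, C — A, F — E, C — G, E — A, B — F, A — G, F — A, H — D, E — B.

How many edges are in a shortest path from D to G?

5

Distance 0: D.
Distance 1: H.
Distance 2: B.
Distance 3: E, F.
Distance 4: A, C.
Distance 5: G — contains G.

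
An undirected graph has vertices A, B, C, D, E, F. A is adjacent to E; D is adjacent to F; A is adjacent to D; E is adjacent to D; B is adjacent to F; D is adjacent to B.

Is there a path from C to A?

C has no edges, so nothing is reachable from it.

No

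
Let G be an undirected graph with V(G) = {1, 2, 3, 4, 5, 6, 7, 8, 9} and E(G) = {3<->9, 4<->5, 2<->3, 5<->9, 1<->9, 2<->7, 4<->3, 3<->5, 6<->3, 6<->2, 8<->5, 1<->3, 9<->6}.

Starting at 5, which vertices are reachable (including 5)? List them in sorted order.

1, 2, 3, 4, 5, 6, 7, 8, 9

Start at 5.
Its neighbours: 3, 4, 8, 9.
Then their neighbours: 1, 2, 6.
Then next layer: 7.
Every vertex is now reached.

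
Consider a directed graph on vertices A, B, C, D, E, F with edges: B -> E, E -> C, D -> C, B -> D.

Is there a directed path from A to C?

A has no outgoing edges, so nothing is reachable from it.

No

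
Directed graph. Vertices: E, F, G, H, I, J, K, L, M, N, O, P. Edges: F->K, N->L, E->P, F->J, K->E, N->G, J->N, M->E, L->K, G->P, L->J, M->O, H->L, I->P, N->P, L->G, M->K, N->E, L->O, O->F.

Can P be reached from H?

Yes

Explore from H.
Distance 1: reach L.
Distance 2: reach G, J, K, O.
Distance 3: reach E, F, N, P.
Found P.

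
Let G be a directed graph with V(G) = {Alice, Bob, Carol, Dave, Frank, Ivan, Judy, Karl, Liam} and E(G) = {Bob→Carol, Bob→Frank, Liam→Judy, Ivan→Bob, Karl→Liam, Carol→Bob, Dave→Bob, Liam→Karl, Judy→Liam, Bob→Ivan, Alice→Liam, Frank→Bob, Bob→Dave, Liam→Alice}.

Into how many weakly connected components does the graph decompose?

From Alice: component {Alice, Judy, Karl, Liam}.
From Bob: component {Bob, Carol, Dave, Frank, Ivan}.
That's 2 components.

2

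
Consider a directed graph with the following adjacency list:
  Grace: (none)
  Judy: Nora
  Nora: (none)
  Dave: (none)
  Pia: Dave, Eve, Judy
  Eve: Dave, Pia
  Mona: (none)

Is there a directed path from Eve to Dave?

Explore from Eve.
Distance 1: reach Dave, Pia.
Found Dave.

Yes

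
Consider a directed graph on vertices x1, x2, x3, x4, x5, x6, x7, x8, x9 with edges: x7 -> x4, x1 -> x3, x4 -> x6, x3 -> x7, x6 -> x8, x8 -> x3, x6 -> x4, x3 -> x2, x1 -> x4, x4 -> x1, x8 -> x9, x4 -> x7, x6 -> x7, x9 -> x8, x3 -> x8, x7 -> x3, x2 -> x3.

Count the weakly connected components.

2

From x1: component {x1, x2, x3, x4, x6, x7, x8, x9}.
From x5: component {x5}.
That's 2 components.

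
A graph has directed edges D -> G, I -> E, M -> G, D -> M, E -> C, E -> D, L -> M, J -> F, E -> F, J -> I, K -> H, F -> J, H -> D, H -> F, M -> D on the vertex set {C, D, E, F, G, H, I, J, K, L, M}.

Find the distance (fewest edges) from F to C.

Distance 0: F.
Distance 1: J.
Distance 2: I.
Distance 3: E.
Distance 4: C, D — contains C.

4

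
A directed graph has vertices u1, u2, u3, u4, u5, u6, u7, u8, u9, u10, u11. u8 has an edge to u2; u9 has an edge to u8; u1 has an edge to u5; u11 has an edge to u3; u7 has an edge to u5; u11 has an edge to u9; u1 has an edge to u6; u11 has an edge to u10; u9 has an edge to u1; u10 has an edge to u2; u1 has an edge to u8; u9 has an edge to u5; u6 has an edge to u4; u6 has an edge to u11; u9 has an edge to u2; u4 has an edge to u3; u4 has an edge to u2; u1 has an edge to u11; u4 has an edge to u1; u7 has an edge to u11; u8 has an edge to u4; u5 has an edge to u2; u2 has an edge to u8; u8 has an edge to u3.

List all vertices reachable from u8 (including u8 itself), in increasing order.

Start at u8.
Its neighbours: u2, u3, u4.
Then their neighbours: u1.
Then next layer: u5, u6, u11.
Then next layer: u9, u10.
Nothing further is reachable.

u1, u2, u3, u4, u5, u6, u8, u9, u10, u11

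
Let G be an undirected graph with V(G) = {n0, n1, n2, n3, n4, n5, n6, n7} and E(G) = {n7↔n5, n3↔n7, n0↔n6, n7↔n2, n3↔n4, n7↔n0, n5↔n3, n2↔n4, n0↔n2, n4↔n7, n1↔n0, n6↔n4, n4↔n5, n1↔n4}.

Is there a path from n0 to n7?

Explore from n0.
Distance 1: reach n1, n2, n6, n7.
Found n7.

Yes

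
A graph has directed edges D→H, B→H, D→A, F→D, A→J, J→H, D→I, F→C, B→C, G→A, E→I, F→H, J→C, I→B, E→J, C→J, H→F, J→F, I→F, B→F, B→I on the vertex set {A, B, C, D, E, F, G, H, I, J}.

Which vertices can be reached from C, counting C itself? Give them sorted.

Start at C.
Its neighbours: J.
Then their neighbours: F, H.
Then next layer: D.
Then next layer: A, I.
Then next layer: B.
Nothing further is reachable.

A, B, C, D, F, H, I, J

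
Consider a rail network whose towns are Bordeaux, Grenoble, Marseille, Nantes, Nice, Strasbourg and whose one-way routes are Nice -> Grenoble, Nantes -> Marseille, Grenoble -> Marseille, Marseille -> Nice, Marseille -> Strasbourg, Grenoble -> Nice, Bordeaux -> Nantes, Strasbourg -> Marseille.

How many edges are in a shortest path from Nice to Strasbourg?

3

Distance 0: Nice.
Distance 1: Grenoble.
Distance 2: Marseille.
Distance 3: Strasbourg — contains Strasbourg.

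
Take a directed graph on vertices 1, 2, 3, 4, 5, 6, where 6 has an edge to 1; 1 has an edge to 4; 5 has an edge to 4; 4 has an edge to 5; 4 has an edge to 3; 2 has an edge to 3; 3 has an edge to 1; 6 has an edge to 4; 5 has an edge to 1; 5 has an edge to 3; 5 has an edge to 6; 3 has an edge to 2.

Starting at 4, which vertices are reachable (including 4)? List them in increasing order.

Start at 4.
Its neighbours: 3, 5.
Then their neighbours: 1, 2, 6.
Every vertex is now reached.

1, 2, 3, 4, 5, 6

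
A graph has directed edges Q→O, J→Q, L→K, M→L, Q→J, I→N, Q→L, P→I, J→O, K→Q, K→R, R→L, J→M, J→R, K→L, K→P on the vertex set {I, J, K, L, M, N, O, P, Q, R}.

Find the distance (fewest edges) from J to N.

6

Distance 0: J.
Distance 1: M, O, Q, R.
Distance 2: L.
Distance 3: K.
Distance 4: P.
Distance 5: I.
Distance 6: N — contains N.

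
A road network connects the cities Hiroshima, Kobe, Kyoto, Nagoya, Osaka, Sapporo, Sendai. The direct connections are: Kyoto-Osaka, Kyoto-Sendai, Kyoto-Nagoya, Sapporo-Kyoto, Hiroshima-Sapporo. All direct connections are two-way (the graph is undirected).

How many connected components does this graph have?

From Hiroshima: component {Hiroshima, Kyoto, Nagoya, Osaka, Sapporo, Sendai}.
From Kobe: component {Kobe}.
That's 2 components.

2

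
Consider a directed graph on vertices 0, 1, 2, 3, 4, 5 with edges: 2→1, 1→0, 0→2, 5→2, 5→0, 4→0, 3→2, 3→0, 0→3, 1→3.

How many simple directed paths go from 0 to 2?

0→2
0→3→2

2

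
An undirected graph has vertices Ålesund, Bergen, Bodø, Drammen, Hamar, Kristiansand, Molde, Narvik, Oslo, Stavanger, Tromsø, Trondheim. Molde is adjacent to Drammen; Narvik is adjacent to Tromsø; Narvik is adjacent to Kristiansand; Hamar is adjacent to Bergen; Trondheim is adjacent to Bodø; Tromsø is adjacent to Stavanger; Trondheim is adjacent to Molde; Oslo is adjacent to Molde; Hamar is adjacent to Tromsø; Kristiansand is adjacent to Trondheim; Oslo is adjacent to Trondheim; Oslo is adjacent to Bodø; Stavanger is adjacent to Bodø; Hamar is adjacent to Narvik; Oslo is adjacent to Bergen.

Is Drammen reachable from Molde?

Explore from Molde.
Distance 1: reach Drammen, Oslo, Trondheim.
Found Drammen.

Yes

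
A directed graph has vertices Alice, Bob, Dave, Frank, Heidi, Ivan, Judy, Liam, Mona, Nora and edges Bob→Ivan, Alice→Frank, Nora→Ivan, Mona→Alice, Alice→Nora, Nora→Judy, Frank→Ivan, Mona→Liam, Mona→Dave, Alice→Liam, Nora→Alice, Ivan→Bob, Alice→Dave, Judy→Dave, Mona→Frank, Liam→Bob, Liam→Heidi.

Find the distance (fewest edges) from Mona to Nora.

2

Distance 0: Mona.
Distance 1: Alice, Dave, Frank, Liam.
Distance 2: Bob, Heidi, Ivan, Nora — contains Nora.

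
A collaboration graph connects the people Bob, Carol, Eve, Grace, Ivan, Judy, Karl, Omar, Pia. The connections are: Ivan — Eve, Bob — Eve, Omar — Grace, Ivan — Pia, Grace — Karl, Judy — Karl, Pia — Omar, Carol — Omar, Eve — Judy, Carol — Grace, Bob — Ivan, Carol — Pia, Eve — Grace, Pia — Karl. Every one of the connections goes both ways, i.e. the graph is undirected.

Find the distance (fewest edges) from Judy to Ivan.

2

Distance 0: Judy.
Distance 1: Eve, Karl.
Distance 2: Bob, Grace, Ivan, Pia — contains Ivan.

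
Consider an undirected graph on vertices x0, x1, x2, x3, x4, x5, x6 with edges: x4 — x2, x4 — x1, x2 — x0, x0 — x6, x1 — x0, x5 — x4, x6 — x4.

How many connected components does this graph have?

2

From x0: component {x0, x1, x2, x4, x5, x6}.
From x3: component {x3}.
That's 2 components.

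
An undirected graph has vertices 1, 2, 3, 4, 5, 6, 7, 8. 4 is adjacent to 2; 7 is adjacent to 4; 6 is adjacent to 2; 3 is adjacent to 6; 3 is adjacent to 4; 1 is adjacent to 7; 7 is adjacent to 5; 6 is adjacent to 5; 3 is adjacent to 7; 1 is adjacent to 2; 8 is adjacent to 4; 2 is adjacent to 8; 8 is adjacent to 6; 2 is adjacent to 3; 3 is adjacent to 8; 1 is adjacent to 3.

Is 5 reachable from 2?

Explore from 2.
Distance 1: reach 1, 3, 4, 6, 8.
Distance 2: reach 5, 7.
Found 5.

Yes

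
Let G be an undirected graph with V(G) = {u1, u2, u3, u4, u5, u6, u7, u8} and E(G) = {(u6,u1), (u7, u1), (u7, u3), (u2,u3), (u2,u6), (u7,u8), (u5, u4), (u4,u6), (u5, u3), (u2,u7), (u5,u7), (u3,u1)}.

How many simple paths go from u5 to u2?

u5–u3–u1–u6–u2
u5–u3–u1–u7–u2
u5–u3–u2
u5–u3–u7–u1–u6–u2
u5–u3–u7–u2
u5–u4–u6–u1–u3–u2
u5–u4–u6–u1–u3–u7–u2
u5–u4–u6–u1–u7–u2
u5–u4–u6–u1–u7–u3–u2
u5–u4–u6–u2
u5–u7–u1–u3–u2
u5–u7–u1–u6–u2
u5–u7–u2
u5–u7–u3–u1–u6–u2
u5–u7–u3–u2

15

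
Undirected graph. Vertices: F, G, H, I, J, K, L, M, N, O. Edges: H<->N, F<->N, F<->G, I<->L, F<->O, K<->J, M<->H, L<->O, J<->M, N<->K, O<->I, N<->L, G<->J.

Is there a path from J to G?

Yes

Explore from J.
Distance 1: reach G, K, M.
Found G.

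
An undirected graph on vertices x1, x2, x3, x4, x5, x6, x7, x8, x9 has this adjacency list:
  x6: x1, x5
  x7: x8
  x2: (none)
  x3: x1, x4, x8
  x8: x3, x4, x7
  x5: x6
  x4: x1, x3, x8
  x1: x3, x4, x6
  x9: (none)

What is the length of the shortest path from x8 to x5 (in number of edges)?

Distance 0: x8.
Distance 1: x3, x4, x7.
Distance 2: x1.
Distance 3: x6.
Distance 4: x5 — contains x5.

4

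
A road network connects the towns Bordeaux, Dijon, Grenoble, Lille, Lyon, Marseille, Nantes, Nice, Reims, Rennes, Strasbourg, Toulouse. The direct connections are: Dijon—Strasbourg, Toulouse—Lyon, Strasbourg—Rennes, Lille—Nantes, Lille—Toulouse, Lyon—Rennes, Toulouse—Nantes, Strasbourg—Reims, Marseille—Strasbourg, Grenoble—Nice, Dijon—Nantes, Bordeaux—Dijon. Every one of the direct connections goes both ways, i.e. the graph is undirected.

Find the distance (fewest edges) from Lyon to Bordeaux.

Distance 0: Lyon.
Distance 1: Rennes, Toulouse.
Distance 2: Lille, Nantes, Strasbourg.
Distance 3: Dijon, Marseille, Reims.
Distance 4: Bordeaux — contains Bordeaux.

4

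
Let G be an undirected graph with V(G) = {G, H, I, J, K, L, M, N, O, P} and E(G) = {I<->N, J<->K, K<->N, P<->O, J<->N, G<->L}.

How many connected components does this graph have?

5

From G: component {G, L}.
From H: component {H}.
From I: component {I, J, K, N}.
From M: component {M}.
From O: component {O, P}.
That's 5 components.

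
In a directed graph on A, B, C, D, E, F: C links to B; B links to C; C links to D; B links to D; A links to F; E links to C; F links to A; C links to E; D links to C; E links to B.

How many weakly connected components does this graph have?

2

From A: component {A, F}.
From B: component {B, C, D, E}.
That's 2 components.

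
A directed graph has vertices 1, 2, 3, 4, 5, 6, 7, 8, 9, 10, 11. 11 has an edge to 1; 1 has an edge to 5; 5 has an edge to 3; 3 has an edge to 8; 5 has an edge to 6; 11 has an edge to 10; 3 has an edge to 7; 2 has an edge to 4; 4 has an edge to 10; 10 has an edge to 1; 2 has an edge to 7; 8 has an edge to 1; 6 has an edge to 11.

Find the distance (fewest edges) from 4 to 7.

Distance 0: 4.
Distance 1: 10.
Distance 2: 1.
Distance 3: 5.
Distance 4: 3, 6.
Distance 5: 7, 8, 11 — contains 7.

5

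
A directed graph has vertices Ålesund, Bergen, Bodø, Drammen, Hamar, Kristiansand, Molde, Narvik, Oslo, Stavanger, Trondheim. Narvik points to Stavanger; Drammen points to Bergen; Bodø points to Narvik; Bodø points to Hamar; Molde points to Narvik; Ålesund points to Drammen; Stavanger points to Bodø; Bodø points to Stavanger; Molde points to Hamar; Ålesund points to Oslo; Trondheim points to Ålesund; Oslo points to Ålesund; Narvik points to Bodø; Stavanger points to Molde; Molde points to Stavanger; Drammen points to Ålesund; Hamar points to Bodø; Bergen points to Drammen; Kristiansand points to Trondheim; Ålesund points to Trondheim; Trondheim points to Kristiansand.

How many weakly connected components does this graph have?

From Ålesund: component {Ålesund, Bergen, Drammen, Kristiansand, Oslo, Trondheim}.
From Bodø: component {Bodø, Hamar, Molde, Narvik, Stavanger}.
That's 2 components.

2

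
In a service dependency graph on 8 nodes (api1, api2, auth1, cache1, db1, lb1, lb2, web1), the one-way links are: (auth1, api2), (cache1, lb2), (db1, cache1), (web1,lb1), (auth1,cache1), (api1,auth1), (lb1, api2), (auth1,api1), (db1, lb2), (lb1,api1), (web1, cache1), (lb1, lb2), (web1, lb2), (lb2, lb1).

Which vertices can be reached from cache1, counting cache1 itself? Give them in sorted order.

Start at cache1.
Its neighbours: lb2.
Then their neighbours: lb1.
Then next layer: api1, api2.
Then next layer: auth1.
Nothing further is reachable.

api1, api2, auth1, cache1, lb1, lb2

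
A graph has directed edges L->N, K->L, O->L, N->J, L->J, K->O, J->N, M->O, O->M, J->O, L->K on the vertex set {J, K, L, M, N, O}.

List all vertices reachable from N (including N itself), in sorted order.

J, K, L, M, N, O

Start at N.
Its neighbours: J.
Then their neighbours: O.
Then next layer: L, M.
Then next layer: K.
Every vertex is now reached.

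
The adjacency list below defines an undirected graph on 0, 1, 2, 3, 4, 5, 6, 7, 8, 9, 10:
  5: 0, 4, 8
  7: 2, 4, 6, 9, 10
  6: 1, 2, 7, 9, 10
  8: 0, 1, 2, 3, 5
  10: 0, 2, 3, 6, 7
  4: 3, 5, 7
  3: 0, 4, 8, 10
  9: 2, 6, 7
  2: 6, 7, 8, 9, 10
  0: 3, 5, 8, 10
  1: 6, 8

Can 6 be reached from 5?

Explore from 5.
Distance 1: reach 0, 4, 8.
Distance 2: reach 1, 2, 3, 7, 10.
Distance 3: reach 6, 9.
Found 6.

Yes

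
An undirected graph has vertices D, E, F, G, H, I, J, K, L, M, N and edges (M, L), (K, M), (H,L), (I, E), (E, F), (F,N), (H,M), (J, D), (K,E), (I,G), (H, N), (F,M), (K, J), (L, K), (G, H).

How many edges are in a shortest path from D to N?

Distance 0: D.
Distance 1: J.
Distance 2: K.
Distance 3: E, L, M.
Distance 4: F, H, I.
Distance 5: G, N — contains N.

5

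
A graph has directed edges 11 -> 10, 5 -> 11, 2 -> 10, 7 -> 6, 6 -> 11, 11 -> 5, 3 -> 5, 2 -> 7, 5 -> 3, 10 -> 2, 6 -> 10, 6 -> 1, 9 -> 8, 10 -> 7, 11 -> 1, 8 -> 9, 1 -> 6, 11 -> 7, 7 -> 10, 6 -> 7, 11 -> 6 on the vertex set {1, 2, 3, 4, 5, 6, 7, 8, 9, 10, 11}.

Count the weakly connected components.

From 1: component {1, 2, 3, 5, 6, 7, 10, 11}.
From 4: component {4}.
From 8: component {8, 9}.
That's 3 components.

3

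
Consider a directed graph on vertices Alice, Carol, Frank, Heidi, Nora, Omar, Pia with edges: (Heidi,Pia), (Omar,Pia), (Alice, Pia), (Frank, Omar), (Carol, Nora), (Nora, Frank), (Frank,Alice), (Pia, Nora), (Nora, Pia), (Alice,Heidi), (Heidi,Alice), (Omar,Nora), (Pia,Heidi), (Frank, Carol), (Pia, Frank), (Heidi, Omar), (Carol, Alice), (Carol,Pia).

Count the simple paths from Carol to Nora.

Carol→Alice→Heidi→Omar→Nora
Carol→Alice→Heidi→Omar→Pia→Nora
Carol→Alice→Heidi→Pia→Frank→Omar→Nora
Carol→Alice→Heidi→Pia→Nora
Carol→Alice→Pia→Frank→Omar→Nora
Carol→Alice→Pia→Heidi→Omar→Nora
Carol→Alice→Pia→Nora
Carol→Nora
Carol→Pia→Frank→Alice→Heidi→Omar→Nora
Carol→Pia→Frank→Omar→Nora
Carol→Pia→Heidi→Omar→Nora
Carol→Pia→Nora

12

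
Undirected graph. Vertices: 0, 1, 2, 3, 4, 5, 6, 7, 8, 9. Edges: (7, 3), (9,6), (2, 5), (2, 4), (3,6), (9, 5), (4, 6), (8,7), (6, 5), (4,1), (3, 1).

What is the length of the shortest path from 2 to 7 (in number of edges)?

4

Distance 0: 2.
Distance 1: 4, 5.
Distance 2: 1, 6, 9.
Distance 3: 3.
Distance 4: 7 — contains 7.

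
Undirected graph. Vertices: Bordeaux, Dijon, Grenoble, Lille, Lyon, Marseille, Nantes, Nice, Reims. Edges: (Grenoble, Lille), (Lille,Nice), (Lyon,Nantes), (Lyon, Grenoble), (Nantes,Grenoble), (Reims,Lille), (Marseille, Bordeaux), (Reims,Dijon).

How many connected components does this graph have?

2

From Bordeaux: component {Bordeaux, Marseille}.
From Dijon: component {Dijon, Grenoble, Lille, Lyon, Nantes, Nice, Reims}.
That's 2 components.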